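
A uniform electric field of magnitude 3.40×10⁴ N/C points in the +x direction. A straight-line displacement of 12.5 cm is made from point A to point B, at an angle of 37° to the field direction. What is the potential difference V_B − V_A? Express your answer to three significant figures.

-3390 V

Only the component of displacement along E changes the potential: ΔV = −E·d·cosθ.
ΔV = −(3.40×10⁴ V/m)(0.125 m)cos37° = -3390 V.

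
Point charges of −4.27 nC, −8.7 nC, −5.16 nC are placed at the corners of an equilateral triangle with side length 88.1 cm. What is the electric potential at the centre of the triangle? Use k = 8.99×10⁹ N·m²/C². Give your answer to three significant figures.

-320 V

Electric potential is a scalar, so the contributions from each charge add algebraically: V = Σ kqᵢ/rᵢ.
The distance from each vertex to the centroid is a/√3 = 0.509 m.
V = k[(-4.27×10⁻⁹)/(0.509) + (-8.70×10⁻⁹)/(0.509) + (-5.16×10⁻⁹)/(0.509)] = -320 V.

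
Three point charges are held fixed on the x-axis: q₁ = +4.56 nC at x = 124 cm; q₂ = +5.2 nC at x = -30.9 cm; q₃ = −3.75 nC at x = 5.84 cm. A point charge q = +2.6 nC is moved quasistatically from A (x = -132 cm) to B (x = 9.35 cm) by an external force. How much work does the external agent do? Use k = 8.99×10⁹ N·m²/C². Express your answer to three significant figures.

-2.20×10⁻⁶ J

For quasistatic motion the external work equals the change in potential energy: W_ext = qΔV = q(V_B − V_A).
At A: distances to the source charges are 2.56 m, 1.01 m, 1.38 m; V_A = Σ kqᵢ/rᵢ = 37.8 V.
At B: distances to the source charges are 1.15 m, 0.402 m, 0.0351 m; V_B = Σ kqᵢ/rᵢ = -809 V.
ΔV = V_B − V_A = -846 V.
W_ext = qΔV = (2.60×10⁻⁹ C)(-846 V) = -2.20×10⁻⁶ J.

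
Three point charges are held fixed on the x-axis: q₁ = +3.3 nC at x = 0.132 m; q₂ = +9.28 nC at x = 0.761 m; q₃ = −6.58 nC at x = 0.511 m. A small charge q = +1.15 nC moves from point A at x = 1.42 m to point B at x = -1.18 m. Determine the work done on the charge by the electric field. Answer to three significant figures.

The work done by the electric force is W_field = −ΔU = −q(V_B − V_A) = q(V_A − V_B).
At A: distances to the source charges are 1.29 m, 0.659 m, 0.909 m; V_A = Σ kqᵢ/rᵢ = 84.6 V.
At B: distances to the source charges are 1.31 m, 1.94 m, 1.69 m; V_B = Σ kqᵢ/rᵢ = 30.6 V.
ΔV = V_B − V_A = -53.9 V.
W_field = −qΔV = −(1.15×10⁻⁹ C)(-53.9 V) = 6.20×10⁻⁸ J.

6.20×10⁻⁸ J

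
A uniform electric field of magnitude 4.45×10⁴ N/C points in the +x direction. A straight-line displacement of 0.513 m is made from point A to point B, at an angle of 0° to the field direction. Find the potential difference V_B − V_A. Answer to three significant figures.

Only the component of displacement along E changes the potential: ΔV = −E·d·cosθ.
ΔV = −(4.45×10⁴ V/m)(0.513 m)cos0° = -2.28×10⁴ V.

-2.28×10⁴ V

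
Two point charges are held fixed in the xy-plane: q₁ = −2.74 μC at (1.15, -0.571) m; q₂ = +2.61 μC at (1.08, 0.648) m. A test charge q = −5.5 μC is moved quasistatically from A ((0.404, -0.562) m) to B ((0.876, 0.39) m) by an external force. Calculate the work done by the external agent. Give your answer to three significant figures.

For quasistatic motion the external work equals the change in potential energy: W_ext = qΔV = q(V_B − V_A).
At A: distances to the source charges are 0.746 m, 1.39 m; V_A = Σ kqᵢ/rᵢ = -1.61×10⁴ V.
At B: distances to the source charges are 0.999 m, 0.329 m; V_B = Σ kqᵢ/rᵢ = 4.67×10⁴ V.
ΔV = V_B − V_A = 6.28×10⁴ V.
W_ext = qΔV = (-5.50×10⁻⁶ C)(6.28×10⁴ V) = -0.345 J.

-0.345 J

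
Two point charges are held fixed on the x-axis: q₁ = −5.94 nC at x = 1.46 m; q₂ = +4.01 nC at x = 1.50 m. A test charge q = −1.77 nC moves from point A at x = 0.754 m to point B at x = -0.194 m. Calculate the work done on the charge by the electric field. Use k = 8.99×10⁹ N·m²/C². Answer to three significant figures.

The work done by the electric force is W_field = −ΔU = −q(V_B − V_A) = q(V_A − V_B).
At A: distances to the source charges are 0.706 m, 0.746 m; V_A = Σ kqᵢ/rᵢ = -27.3 V.
At B: distances to the source charges are 1.65 m, 1.69 m; V_B = Σ kqᵢ/rᵢ = -11.0 V.
ΔV = V_B − V_A = 16.3 V.
W_field = −qΔV = −(-1.77×10⁻⁹ C)(16.3 V) = 2.89×10⁻⁸ J.

2.89×10⁻⁸ J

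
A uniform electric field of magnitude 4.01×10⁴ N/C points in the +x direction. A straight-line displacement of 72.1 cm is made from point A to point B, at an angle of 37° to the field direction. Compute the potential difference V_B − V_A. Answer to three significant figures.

-2.31×10⁴ V

Only the component of displacement along E changes the potential: ΔV = −E·d·cosθ.
ΔV = −(4.01×10⁴ V/m)(0.721 m)cos37° = -2.31×10⁴ V.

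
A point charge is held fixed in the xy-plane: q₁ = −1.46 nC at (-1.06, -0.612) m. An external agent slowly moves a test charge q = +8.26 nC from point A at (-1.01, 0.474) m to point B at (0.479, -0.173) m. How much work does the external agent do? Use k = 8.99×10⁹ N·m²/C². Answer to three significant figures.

3.20×10⁻⁸ J

For quasistatic motion the external work equals the change in potential energy: W_ext = qΔV = q(V_B − V_A).
At A: distance to the source charge is 1.09 m; V_A = kq₁/r = -12.1 V.
At B: distance to the source charge is 1.60 m; V_B = kq₁/r = -8.20 V.
ΔV = V_B − V_A = 3.87 V.
W_ext = qΔV = (8.26×10⁻⁹ C)(3.87 V) = 3.20×10⁻⁸ J.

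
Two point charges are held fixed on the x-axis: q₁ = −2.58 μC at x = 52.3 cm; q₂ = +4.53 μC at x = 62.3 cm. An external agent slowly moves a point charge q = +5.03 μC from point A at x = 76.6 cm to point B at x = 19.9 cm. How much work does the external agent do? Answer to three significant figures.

For quasistatic motion the external work equals the change in potential energy: W_ext = qΔV = q(V_B − V_A).
At A: distances to the source charges are 0.243 m, 0.143 m; V_A = Σ kqᵢ/rᵢ = 1.89×10⁵ V.
At B: distances to the source charges are 0.324 m, 0.424 m; V_B = Σ kqᵢ/rᵢ = 2.45×10⁴ V.
ΔV = V_B − V_A = -1.65×10⁵ V.
W_ext = qΔV = (5.03×10⁻⁶ C)(-1.65×10⁵ V) = -0.829 J.

-0.829 J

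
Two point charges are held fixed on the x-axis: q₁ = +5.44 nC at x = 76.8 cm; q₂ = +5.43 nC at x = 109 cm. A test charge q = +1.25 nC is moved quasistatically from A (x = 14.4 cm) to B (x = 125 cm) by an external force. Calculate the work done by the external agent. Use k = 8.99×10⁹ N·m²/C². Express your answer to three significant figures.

For quasistatic motion the external work equals the change in potential energy: W_ext = qΔV = q(V_B − V_A).
At A: distances to the source charges are 0.624 m, 0.946 m; V_A = Σ kqᵢ/rᵢ = 130 V.
At B: distances to the source charges are 0.482 m, 0.160 m; V_B = Σ kqᵢ/rᵢ = 407 V.
ΔV = V_B − V_A = 277 V.
W_ext = qΔV = (1.25×10⁻⁹ C)(277 V) = 3.46×10⁻⁷ J.

3.46×10⁻⁷ J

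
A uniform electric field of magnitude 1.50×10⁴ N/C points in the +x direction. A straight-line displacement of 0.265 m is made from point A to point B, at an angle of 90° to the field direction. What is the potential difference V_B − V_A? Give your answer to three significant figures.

Only the component of displacement along E changes the potential: ΔV = −E·d·cosθ.
ΔV = −(1.50×10⁴ V/m)(0.265 m)cos90° = 0 V.

0 V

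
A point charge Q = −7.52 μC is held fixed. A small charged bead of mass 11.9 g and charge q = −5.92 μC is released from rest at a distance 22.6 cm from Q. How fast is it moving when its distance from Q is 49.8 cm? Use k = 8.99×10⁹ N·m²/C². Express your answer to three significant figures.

Only the electrostatic force acts, so mechanical energy is conserved: ½mv² = U₁ − U₂ = kQq(1/r₁ − 1/r₂).
U₁ − U₂ = (8.99×10⁹ N·m²/C²)(-7.52×10⁻⁶ C)(-5.92×10⁻⁶ C)(1/0.226 − 1/0.498) = 0.967 J.
v = √(2·0.967/0.0119) = 12.7 m/s.

12.7 m/s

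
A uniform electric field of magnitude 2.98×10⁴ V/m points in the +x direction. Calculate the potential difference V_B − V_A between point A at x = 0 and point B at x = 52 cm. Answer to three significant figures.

In a uniform field, potential decreases in the direction of E: V_B − V_A = −E·Δx.
V_B − V_A = −(2.98×10⁴ V/m)(0.520 m) = -1.55×10⁴ V.

-1.55×10⁴ V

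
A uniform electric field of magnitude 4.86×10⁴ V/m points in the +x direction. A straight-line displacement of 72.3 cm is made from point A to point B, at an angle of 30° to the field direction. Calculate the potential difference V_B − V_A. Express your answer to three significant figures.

Only the component of displacement along E changes the potential: ΔV = −E·d·cosθ.
ΔV = −(4.86×10⁴ V/m)(0.723 m)cos30° = -3.04×10⁴ V.

-3.04×10⁴ V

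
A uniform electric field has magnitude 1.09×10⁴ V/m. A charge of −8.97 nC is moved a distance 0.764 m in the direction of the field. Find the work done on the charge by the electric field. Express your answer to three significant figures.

The potential change for a displacement 0.764 m in the direction of the field is ΔV = −Ed = -8330 V.
W_field = −qΔV = -7.47×10⁻⁵ J.

-7.47×10⁻⁵ J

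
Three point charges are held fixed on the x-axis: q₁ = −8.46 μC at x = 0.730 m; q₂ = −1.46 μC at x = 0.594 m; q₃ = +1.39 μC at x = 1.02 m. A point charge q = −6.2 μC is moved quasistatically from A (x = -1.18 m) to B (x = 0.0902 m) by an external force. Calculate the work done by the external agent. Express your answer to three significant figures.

For quasistatic motion the external work equals the change in potential energy: W_ext = qΔV = q(V_B − V_A).
At A: distances to the source charges are 1.91 m, 1.77 m, 2.20 m; V_A = Σ kqᵢ/rᵢ = -4.15×10⁴ V.
At B: distances to the source charges are 0.640 m, 0.504 m, 0.930 m; V_B = Σ kqᵢ/rᵢ = -1.31×10⁵ V.
ΔV = V_B − V_A = -8.99×10⁴ V.
W_ext = qΔV = (-6.20×10⁻⁶ C)(-8.99×10⁴ V) = 0.558 J.

0.558 J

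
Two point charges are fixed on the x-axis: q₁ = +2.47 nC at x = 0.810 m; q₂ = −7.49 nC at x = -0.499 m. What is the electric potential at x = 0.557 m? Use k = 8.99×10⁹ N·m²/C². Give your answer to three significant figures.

The total potential is the scalar sum of each charge's contribution, V = Σ kqᵢ/rᵢ.
Distances from the field point to each charge: r₁ = 0.253 m, r₂ = 1.06 m.
V = k[(2.47×10⁻⁹)/(0.253) + (-7.49×10⁻⁹)/(1.06)] = 24.0 V.

24.0 V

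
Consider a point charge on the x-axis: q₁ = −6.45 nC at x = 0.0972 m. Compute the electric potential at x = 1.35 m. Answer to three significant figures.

-46.3 V

Electric potential is a scalar, so the contributions from each charge add algebraically: V = Σ kqᵢ/rᵢ.
V = k[(-6.45×10⁻⁹)/(1.25)] = -46.3 V.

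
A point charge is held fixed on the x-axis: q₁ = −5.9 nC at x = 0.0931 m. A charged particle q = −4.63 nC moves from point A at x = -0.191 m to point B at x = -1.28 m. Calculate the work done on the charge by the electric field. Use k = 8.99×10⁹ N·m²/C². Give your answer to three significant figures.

The work done by the electric force is W_field = −ΔU = −q(V_B − V_A) = q(V_A − V_B).
At A: distance to the source charge is 0.284 m; V_A = kq₁/r = -187 V.
At B: distance to the source charge is 1.37 m; V_B = kq₁/r = -38.6 V.
ΔV = V_B − V_A = 148 V.
W_field = −qΔV = −(-4.63×10⁻⁹ C)(148 V) = 6.86×10⁻⁷ J.

6.86×10⁻⁷ J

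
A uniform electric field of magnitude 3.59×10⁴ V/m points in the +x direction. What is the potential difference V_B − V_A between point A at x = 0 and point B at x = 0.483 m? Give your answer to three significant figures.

-1.73×10⁴ V

In a uniform field, potential decreases in the direction of E: V_B − V_A = −E·Δx.
V_B − V_A = −(3.59×10⁴ V/m)(0.483 m) = -1.73×10⁴ V.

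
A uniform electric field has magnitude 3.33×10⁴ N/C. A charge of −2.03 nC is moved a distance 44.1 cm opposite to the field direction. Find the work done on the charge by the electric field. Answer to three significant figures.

2.98×10⁻⁵ J

The potential change for a displacement 44.1 cm opposite to the field direction is ΔV = +Ed = 1.47×10⁴ V.
W_field = −qΔV = 2.98×10⁻⁵ J.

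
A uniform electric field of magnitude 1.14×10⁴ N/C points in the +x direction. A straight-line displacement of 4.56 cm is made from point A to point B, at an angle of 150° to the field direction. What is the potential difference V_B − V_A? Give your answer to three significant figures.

Only the component of displacement along E changes the potential: ΔV = −E·d·cosθ.
ΔV = −(1.14×10⁴ V/m)(0.0456 m)cos150° = 450 V.

450 V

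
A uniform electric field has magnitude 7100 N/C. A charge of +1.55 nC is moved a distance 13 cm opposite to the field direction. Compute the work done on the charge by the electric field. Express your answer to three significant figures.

The potential change for a displacement 13 cm opposite to the field direction is ΔV = +Ed = 923 V.
W_field = −qΔV = -1.43×10⁻⁶ J.

-1.43×10⁻⁶ J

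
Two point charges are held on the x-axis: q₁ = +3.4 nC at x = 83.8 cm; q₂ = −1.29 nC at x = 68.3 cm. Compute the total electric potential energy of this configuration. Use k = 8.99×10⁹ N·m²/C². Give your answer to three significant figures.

The assembly work is the sum of pairwise potential energies, U = Σ_{i<j} kqᵢqⱼ/rᵢⱼ.
Pair separations: r₁₂ = 0.155 m.
U = (-2.54×10⁻⁷) = -2.54×10⁻⁷ J.

-2.54×10⁻⁷ J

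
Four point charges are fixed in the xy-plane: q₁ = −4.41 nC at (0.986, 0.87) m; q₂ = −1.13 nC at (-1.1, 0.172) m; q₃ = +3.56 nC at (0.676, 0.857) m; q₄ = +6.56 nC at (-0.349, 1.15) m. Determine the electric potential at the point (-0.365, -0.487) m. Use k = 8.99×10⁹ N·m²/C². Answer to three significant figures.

The total potential is the scalar sum of each charge's contribution, V = Σ kqᵢ/rᵢ.
Distances from the field point to each charge: r₁ = 1.91 m, r₂ = 0.987 m, r₃ = 1.70 m, r₄ = 1.64 m.
V = k[(-4.41×10⁻⁹)/(1.91) + (-1.13×10⁻⁹)/(0.987) + (3.56×10⁻⁹)/(1.70) + (6.56×10⁻⁹)/(1.64)] = 23.9 V.

23.9 V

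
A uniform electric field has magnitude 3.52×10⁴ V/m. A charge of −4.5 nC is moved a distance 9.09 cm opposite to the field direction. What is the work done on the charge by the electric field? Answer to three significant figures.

1.44×10⁻⁵ J

The potential change for a displacement 9.09 cm opposite to the field direction is ΔV = +Ed = 3200 V.
W_field = −qΔV = 1.44×10⁻⁵ J.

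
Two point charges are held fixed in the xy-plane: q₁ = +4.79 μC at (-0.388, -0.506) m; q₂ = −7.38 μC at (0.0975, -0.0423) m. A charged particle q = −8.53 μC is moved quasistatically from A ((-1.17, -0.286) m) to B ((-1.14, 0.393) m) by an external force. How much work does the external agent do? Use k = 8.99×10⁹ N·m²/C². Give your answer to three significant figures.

0.132 J

For quasistatic motion the external work equals the change in potential energy: W_ext = qΔV = q(V_B − V_A).
At A: distances to the source charges are 0.812 m, 1.29 m; V_A = Σ kqᵢ/rᵢ = 1610 V.
At B: distances to the source charges are 1.17 m, 1.31 m; V_B = Σ kqᵢ/rᵢ = -1.38×10⁴ V.
ΔV = V_B − V_A = -1.54×10⁴ V.
W_ext = qΔV = (-8.53×10⁻⁶ C)(-1.54×10⁴ V) = 0.132 J.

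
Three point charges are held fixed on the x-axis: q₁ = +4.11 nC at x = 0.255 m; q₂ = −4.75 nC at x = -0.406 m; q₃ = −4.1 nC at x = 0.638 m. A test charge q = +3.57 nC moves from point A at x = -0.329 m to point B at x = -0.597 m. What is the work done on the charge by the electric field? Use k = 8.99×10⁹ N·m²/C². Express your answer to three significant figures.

-1.14×10⁻⁶ J

The work done by the electric force is W_field = −ΔU = −q(V_B − V_A) = q(V_A − V_B).
At A: distances to the source charges are 0.584 m, 0.0770 m, 0.967 m; V_A = Σ kqᵢ/rᵢ = -529 V.
At B: distances to the source charges are 0.852 m, 0.191 m, 1.23 m; V_B = Σ kqᵢ/rᵢ = -210 V.
ΔV = V_B − V_A = 319 V.
W_field = −qΔV = −(3.57×10⁻⁹ C)(319 V) = -1.14×10⁻⁶ J.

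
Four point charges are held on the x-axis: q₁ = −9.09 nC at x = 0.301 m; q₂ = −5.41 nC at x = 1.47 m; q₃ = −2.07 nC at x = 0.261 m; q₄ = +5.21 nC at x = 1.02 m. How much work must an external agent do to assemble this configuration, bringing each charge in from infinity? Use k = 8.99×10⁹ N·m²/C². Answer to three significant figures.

3.41×10⁻⁶ J

The work to assemble the configuration equals its total potential energy, U = Σ kqᵢqⱼ/rᵢⱼ over all pairs.
Pair separations: r₁₂ = 1.17 m, r₁₃ = 0.0400 m, r₁₄ = 0.719 m, r₂₃ = 1.21 m, r₂₄ = 0.450 m, r₃₄ = 0.759 m.
Summing all 6 pair terms gives U = 3.41×10⁻⁶ J.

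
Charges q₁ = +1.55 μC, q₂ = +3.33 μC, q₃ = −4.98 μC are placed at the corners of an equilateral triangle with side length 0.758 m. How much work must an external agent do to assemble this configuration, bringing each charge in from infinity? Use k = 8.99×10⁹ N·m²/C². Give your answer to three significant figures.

-0.227 J

The work to assemble the configuration equals its total potential energy, U = Σ kqᵢqⱼ/rᵢⱼ over all pairs.
All three pair separations equal the side length, 0.758 m.
U = (0.0612) + (-0.0915) + (-0.197) = -0.227 J.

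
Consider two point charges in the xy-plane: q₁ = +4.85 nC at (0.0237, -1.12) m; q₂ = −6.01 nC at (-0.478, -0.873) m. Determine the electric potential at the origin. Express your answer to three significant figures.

Electric potential is a scalar, so the contributions from each charge add algebraically: V = Σ kqᵢ/rᵢ.
Distances from the field point to each charge: r₁ = 1.12 m, r₂ = 0.995 m.
V = k[(4.85×10⁻⁹)/(1.12) + (-6.01×10⁻⁹)/(0.995)] = -15.4 V.

-15.4 V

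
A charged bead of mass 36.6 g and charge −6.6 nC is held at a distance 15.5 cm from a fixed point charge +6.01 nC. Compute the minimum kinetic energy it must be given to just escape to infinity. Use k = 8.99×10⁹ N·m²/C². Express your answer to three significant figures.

2.30×10⁻⁶ J

To just escape, total mechanical energy must reach zero at infinity: ½mv²_min + U = 0, so ½mv²_min = −U = |kQq|/r.
|U| = |kQq|/r = (8.99×10⁹ N·m²/C²)(6.01×10⁻⁹)(6.60×10⁻⁹)/(0.155) = 2.30×10⁻⁶ J.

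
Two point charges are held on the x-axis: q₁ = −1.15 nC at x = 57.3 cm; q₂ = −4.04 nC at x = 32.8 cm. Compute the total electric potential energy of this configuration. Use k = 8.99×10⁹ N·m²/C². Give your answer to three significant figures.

The work to assemble the configuration equals its total potential energy, U = Σ kqᵢqⱼ/rᵢⱼ over all pairs.
Pair separations: r₁₂ = 0.245 m.
U = (1.70×10⁻⁷) = 1.70×10⁻⁷ J.

1.70×10⁻⁷ J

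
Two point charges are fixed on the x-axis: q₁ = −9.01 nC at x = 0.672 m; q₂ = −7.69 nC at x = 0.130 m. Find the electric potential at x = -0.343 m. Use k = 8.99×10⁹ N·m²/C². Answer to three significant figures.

-226 V

Electric potential is a scalar, so the contributions from each charge add algebraically: V = Σ kqᵢ/rᵢ.
Distances from the field point to each charge: r₁ = 1.02 m, r₂ = 0.473 m.
V = k[(-9.01×10⁻⁹)/(1.02) + (-7.69×10⁻⁹)/(0.473)] = -226 V.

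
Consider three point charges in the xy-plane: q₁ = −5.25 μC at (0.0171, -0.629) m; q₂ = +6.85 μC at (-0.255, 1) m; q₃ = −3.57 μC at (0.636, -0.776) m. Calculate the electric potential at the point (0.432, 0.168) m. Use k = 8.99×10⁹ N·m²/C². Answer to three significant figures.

-2.87×10⁴ V

The total potential is the scalar sum of each charge's contribution, V = Σ kqᵢ/rᵢ.
Distances from the field point to each charge: r₁ = 0.899 m, r₂ = 1.08 m, r₃ = 0.966 m.
V = k[(-5.25×10⁻⁶)/(0.899) + (6.85×10⁻⁶)/(1.08) + (-3.57×10⁻⁶)/(0.966)] = -2.87×10⁴ V.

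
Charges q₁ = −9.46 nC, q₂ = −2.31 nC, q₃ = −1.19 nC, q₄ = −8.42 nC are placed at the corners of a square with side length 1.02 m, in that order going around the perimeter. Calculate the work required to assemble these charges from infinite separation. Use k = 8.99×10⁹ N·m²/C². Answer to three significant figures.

1.20×10⁻⁶ J

The work to assemble the configuration equals its total potential energy, U = Σ kqᵢqⱼ/rᵢⱼ over all pairs.
The four side pairs have separation 1.02 m and the two diagonal pairs 1.44 m.
Summing all 6 pair terms gives U = 1.20×10⁻⁶ J.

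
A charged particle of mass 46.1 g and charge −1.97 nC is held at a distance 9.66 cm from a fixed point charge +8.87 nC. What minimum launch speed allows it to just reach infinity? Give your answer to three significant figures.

To just escape, total mechanical energy must reach zero at infinity: ½mv²_min + U = 0, so ½mv²_min = −U = |kQq|/r.
|U| = |kQq|/r = (8.99×10⁹ N·m²/C²)(8.87×10⁻⁹)(1.97×10⁻⁹)/(0.0966) = 1.63×10⁻⁶ J.
v_min = √(2|U|/m) = √(2·1.63×10⁻⁶/0.0461) = 8.40×10⁻³ m/s.

8.40×10⁻³ m/s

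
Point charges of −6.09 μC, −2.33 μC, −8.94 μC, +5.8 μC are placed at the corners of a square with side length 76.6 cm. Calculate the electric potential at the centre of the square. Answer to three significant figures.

-1.92×10⁵ V

The total potential is the scalar sum of each charge's contribution, V = Σ kqᵢ/rᵢ.
The distance from each corner to the centre is a√2/2 = 0.542 m.
V = k[(-6.09×10⁻⁶)/(0.542) + (-2.33×10⁻⁶)/(0.542) + (-8.94×10⁻⁶)/(0.542) + (5.80×10⁻⁶)/(0.542)] = -1.92×10⁵ V.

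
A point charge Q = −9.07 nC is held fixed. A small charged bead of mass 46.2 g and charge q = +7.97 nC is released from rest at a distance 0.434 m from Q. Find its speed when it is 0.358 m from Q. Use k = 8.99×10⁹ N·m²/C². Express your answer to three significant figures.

Only the electrostatic force acts, so mechanical energy is conserved: ½mv² = U₁ − U₂ = kQq(1/r₁ − 1/r₂).
U₁ − U₂ = (8.99×10⁹ N·m²/C²)(-9.07×10⁻⁹ C)(7.97×10⁻⁹ C)(1/0.434 − 1/0.358) = 3.18×10⁻⁷ J.
v = √(2·3.18×10⁻⁷/0.0462) = 3.71×10⁻³ m/s.

3.71×10⁻³ m/s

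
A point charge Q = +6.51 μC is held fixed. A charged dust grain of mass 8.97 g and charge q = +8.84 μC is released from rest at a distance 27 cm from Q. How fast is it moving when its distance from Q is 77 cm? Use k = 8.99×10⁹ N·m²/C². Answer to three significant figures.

Only the electrostatic force acts, so mechanical energy is conserved: ½mv² = U₁ − U₂ = kQq(1/r₁ − 1/r₂).
U₁ − U₂ = (8.99×10⁹ N·m²/C²)(6.51×10⁻⁶ C)(8.84×10⁻⁶ C)(1/0.270 − 1/0.770) = 1.24 J.
v = √(2·1.24/8.97×10⁻³) = 16.7 m/s.

16.7 m/s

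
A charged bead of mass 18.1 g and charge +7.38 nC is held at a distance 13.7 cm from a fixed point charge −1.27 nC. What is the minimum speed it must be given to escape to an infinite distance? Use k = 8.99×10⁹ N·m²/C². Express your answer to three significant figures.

To just escape, total mechanical energy must reach zero at infinity: ½mv²_min + U = 0, so ½mv²_min = −U = |kQq|/r.
|U| = |kQq|/r = (8.99×10⁹ N·m²/C²)(1.27×10⁻⁹)(7.38×10⁻⁹)/(0.137) = 6.15×10⁻⁷ J.
v_min = √(2|U|/m) = √(2·6.15×10⁻⁷/0.0181) = 8.24×10⁻³ m/s.

8.24×10⁻³ m/s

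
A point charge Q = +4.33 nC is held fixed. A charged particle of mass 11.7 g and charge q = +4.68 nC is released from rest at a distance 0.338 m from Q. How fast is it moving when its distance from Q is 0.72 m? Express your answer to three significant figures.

Only the electrostatic force acts, so mechanical energy is conserved: ½mv² = U₁ − U₂ = kQq(1/r₁ − 1/r₂).
U₁ − U₂ = (8.99×10⁹ N·m²/C²)(4.33×10⁻⁹ C)(4.68×10⁻⁹ C)(1/0.338 − 1/0.720) = 2.86×10⁻⁷ J.
v = √(2·2.86×10⁻⁷/0.0117) = 6.99×10⁻³ m/s.

6.99×10⁻³ m/s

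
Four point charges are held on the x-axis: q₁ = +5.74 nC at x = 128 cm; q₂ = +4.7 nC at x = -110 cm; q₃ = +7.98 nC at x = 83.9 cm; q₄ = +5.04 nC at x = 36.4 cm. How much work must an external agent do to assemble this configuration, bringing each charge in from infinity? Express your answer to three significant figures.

2.40×10⁻⁶ J

The assembly work is the sum of pairwise potential energies, U = Σ_{i<j} kqᵢqⱼ/rᵢⱼ.
Pair separations: r₁₂ = 2.38 m, r₁₃ = 0.441 m, r₁₄ = 0.916 m, r₂₃ = 1.94 m, r₂₄ = 1.46 m, r₃₄ = 0.475 m.
Summing all 6 pair terms gives U = 2.40×10⁻⁶ J.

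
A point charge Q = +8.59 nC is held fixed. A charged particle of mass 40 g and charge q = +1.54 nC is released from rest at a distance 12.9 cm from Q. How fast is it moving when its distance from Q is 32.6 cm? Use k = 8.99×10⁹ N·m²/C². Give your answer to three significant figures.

5.28×10⁻³ m/s

Only the electrostatic force acts, so mechanical energy is conserved: ½mv² = U₁ − U₂ = kQq(1/r₁ − 1/r₂).
U₁ − U₂ = (8.99×10⁹ N·m²/C²)(8.59×10⁻⁹ C)(1.54×10⁻⁹ C)(1/0.129 − 1/0.326) = 5.57×10⁻⁷ J.
v = √(2·5.57×10⁻⁷/0.0400) = 5.28×10⁻³ m/s.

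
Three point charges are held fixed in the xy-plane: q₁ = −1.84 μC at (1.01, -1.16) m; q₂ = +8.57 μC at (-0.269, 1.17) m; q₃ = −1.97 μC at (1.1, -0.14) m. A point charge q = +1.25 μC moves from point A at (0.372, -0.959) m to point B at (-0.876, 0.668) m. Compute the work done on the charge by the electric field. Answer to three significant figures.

The work done by the electric force is W_field = −ΔU = −q(V_B − V_A) = q(V_A − V_B).
At A: distances to the source charges are 0.669 m, 2.22 m, 1.10 m; V_A = Σ kqᵢ/rᵢ = -6240 V.
At B: distances to the source charges are 2.63 m, 0.788 m, 2.13 m; V_B = Σ kqᵢ/rᵢ = 8.32×10⁴ V.
ΔV = V_B − V_A = 8.95×10⁴ V.
W_field = −qΔV = −(1.25×10⁻⁶ C)(8.95×10⁴ V) = -0.112 J.

-0.112 J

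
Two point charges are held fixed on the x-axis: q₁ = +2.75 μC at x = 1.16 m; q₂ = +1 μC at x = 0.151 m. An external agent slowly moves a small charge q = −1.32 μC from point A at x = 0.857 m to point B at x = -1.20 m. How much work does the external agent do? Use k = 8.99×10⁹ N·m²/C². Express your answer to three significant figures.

0.102 J

For quasistatic motion the external work equals the change in potential energy: W_ext = qΔV = q(V_B − V_A).
At A: distances to the source charges are 0.303 m, 0.706 m; V_A = Σ kqᵢ/rᵢ = 9.43×10⁴ V.
At B: distances to the source charges are 2.36 m, 1.35 m; V_B = Σ kqᵢ/rᵢ = 1.71×10⁴ V.
ΔV = V_B − V_A = -7.72×10⁴ V.
W_ext = qΔV = (-1.32×10⁻⁶ C)(-7.72×10⁴ V) = 0.102 J.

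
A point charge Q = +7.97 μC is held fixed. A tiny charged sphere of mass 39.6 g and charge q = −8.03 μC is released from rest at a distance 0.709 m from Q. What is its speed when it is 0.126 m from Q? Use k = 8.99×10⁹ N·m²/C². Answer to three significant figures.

13.8 m/s

Only the electrostatic force acts, so mechanical energy is conserved: ½mv² = U₁ − U₂ = kQq(1/r₁ − 1/r₂).
U₁ − U₂ = (8.99×10⁹ N·m²/C²)(7.97×10⁻⁶ C)(-8.03×10⁻⁶ C)(1/0.709 − 1/0.126) = 3.75 J.
v = √(2·3.75/0.0396) = 13.8 m/s.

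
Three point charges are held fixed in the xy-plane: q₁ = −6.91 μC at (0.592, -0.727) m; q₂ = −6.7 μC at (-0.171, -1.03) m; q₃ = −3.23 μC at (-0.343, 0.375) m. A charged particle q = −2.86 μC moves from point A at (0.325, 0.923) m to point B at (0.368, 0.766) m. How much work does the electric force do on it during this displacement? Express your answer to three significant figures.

The work done by the electric force is W_field = −ΔU = −q(V_B − V_A) = q(V_A − V_B).
At A: distances to the source charges are 1.67 m, 2.02 m, 0.864 m; V_A = Σ kqᵢ/rᵢ = -1.01×10⁵ V.
At B: distances to the source charges are 1.51 m, 1.88 m, 0.811 m; V_B = Σ kqᵢ/rᵢ = -1.09×10⁵ V.
ΔV = V_B − V_A = -8390 V.
W_field = −qΔV = −(-2.86×10⁻⁶ C)(-8390 V) = -0.0240 J.

-0.0240 J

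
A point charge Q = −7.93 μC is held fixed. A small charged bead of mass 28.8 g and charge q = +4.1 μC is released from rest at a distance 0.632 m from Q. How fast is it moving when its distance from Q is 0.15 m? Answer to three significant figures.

10.2 m/s

Only the electrostatic force acts, so mechanical energy is conserved: ½mv² = U₁ − U₂ = kQq(1/r₁ − 1/r₂).
U₁ − U₂ = (8.99×10⁹ N·m²/C²)(-7.93×10⁻⁶ C)(4.10×10⁻⁶ C)(1/0.632 − 1/0.150) = 1.49 J.
v = √(2·1.49/0.0288) = 10.2 m/s.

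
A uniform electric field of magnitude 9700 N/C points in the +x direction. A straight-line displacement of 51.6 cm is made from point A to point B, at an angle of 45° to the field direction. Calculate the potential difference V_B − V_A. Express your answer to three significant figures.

-3540 V

Only the component of displacement along E changes the potential: ΔV = −E·d·cosθ.
ΔV = −(9700 V/m)(0.516 m)cos45° = -3540 V.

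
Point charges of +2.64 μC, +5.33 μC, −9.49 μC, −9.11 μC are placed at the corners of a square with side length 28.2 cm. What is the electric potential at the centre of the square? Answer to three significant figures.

The total potential is the scalar sum of each charge's contribution, V = Σ kqᵢ/rᵢ.
The distance from each corner to the centre is a√2/2 = 0.199 m.
V = k[(2.64×10⁻⁶)/(0.199) + (5.33×10⁻⁶)/(0.199) + (-9.49×10⁻⁶)/(0.199) + (-9.11×10⁻⁶)/(0.199)] = -4.79×10⁵ V.

-4.79×10⁵ V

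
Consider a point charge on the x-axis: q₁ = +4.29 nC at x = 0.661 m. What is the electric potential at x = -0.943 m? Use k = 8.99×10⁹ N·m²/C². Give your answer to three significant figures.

24.0 V

The total potential is the scalar sum of each charge's contribution, V = Σ kqᵢ/rᵢ.
V = k[(4.29×10⁻⁹)/(1.60)] = 24.0 V.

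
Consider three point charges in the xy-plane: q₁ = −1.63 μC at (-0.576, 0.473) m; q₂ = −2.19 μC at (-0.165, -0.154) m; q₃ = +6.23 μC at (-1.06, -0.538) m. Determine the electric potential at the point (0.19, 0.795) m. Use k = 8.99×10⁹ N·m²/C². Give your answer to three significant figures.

Electric potential is a scalar, so the contributions from each charge add algebraically: V = Σ kqᵢ/rᵢ.
Distances from the field point to each charge: r₁ = 0.831 m, r₂ = 1.01 m, r₃ = 1.83 m.
V = k[(-1.63×10⁻⁶)/(0.831) + (-2.19×10⁻⁶)/(1.01) + (6.23×10⁻⁶)/(1.83)] = -6420 V.

-6420 V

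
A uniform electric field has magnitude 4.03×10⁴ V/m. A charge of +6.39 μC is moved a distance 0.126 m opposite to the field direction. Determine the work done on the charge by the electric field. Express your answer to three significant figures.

The potential change for a displacement 0.126 m opposite to the field direction is ΔV = +Ed = 5080 V.
W_field = −qΔV = -0.0324 J.

-0.0324 J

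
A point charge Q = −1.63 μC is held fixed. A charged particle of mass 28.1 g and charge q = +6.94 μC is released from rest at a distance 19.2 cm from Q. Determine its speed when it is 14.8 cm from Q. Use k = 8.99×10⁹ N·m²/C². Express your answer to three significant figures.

3.35 m/s

Only the electrostatic force acts, so mechanical energy is conserved: ½mv² = U₁ − U₂ = kQq(1/r₁ − 1/r₂).
U₁ − U₂ = (8.99×10⁹ N·m²/C²)(-1.63×10⁻⁶ C)(6.94×10⁻⁶ C)(1/0.192 − 1/0.148) = 0.157 J.
v = √(2·0.157/0.0281) = 3.35 m/s.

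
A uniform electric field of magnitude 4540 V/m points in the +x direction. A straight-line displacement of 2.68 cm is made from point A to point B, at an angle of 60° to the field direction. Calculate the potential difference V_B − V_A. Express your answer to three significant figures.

Only the component of displacement along E changes the potential: ΔV = −E·d·cosθ.
ΔV = −(4540 V/m)(0.0268 m)cos60° = -60.8 V.

-60.8 V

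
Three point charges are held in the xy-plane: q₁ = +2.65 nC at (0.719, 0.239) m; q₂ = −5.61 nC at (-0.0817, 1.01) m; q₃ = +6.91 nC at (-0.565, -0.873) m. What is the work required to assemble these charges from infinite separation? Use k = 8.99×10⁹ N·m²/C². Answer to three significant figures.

The assembly work is the sum of pairwise potential energies, U = Σ_{i<j} kqᵢqⱼ/rᵢⱼ.
Pair separations: r₁₂ = 1.11 m, r₁₃ = 1.70 m, r₂₃ = 1.94 m.
U = (-1.20×10⁻⁷) + (9.69×10⁻⁸) + (-1.79×10⁻⁷) = -2.03×10⁻⁷ J.

-2.03×10⁻⁷ J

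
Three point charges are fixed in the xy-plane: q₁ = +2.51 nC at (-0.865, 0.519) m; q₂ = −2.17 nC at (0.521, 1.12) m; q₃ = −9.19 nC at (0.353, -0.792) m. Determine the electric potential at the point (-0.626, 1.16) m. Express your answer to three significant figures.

Electric potential is a scalar, so the contributions from each charge add algebraically: V = Σ kqᵢ/rᵢ.
Distances from the field point to each charge: r₁ = 0.684 m, r₂ = 1.15 m, r₃ = 2.18 m.
V = k[(2.51×10⁻⁹)/(0.684) + (-2.17×10⁻⁹)/(1.15) + (-9.19×10⁻⁹)/(2.18)] = -21.8 V.

-21.8 V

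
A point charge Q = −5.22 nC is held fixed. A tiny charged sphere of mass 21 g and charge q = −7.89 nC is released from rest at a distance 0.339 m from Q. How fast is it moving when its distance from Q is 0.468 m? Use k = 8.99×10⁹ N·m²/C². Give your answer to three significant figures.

Only the electrostatic force acts, so mechanical energy is conserved: ½mv² = U₁ − U₂ = kQq(1/r₁ − 1/r₂).
U₁ − U₂ = (8.99×10⁹ N·m²/C²)(-5.22×10⁻⁹ C)(-7.89×10⁻⁹ C)(1/0.339 − 1/0.468) = 3.01×10⁻⁷ J.
v = √(2·3.01×10⁻⁷/0.0210) = 5.35×10⁻³ m/s.

5.35×10⁻³ m/s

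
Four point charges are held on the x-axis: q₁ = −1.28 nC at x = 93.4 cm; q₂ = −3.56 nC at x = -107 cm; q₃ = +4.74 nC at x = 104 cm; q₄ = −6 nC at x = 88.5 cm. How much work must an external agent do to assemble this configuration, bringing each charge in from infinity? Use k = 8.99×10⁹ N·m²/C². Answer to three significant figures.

The work to assemble the configuration equals its total potential energy, U = Σ kqᵢqⱼ/rᵢⱼ over all pairs.
Pair separations: r₁₂ = 2.00 m, r₁₃ = 0.106 m, r₁₄ = 0.0490 m, r₂₃ = 2.11 m, r₂₄ = 1.96 m, r₃₄ = 0.155 m.
Summing all 6 pair terms gives U = -7.08×10⁻⁷ J.

-7.08×10⁻⁷ J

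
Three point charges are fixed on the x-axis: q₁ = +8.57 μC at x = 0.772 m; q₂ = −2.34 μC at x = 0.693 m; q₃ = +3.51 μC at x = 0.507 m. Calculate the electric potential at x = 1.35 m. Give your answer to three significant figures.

Electric potential is a scalar, so the contributions from each charge add algebraically: V = Σ kqᵢ/rᵢ.
Distances from the field point to each charge: r₁ = 0.578 m, r₂ = 0.657 m, r₃ = 0.843 m.
V = k[(8.57×10⁻⁶)/(0.578) + (-2.34×10⁻⁶)/(0.657) + (3.51×10⁻⁶)/(0.843)] = 1.39×10⁵ V.

1.39×10⁵ V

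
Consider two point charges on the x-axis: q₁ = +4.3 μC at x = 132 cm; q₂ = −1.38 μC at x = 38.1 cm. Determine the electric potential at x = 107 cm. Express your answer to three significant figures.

1.37×10⁵ V

Electric potential is a scalar, so the contributions from each charge add algebraically: V = Σ kqᵢ/rᵢ.
Distances from the field point to each charge: r₁ = 0.250 m, r₂ = 0.689 m.
V = k[(4.30×10⁻⁶)/(0.250) + (-1.38×10⁻⁶)/(0.689)] = 1.37×10⁵ V.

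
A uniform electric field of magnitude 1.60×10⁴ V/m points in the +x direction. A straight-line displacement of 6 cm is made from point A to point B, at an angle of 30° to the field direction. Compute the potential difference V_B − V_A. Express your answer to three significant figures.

-831 V

Only the component of displacement along E changes the potential: ΔV = −E·d·cosθ.
ΔV = −(1.60×10⁴ V/m)(0.0600 m)cos30° = -831 V.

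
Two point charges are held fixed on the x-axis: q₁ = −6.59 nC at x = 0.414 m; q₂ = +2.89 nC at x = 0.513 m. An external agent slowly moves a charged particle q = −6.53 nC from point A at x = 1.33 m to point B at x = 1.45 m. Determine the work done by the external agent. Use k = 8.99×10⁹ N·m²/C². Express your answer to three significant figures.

For quasistatic motion the external work equals the change in potential energy: W_ext = qΔV = q(V_B − V_A).
At A: distances to the source charges are 0.916 m, 0.817 m; V_A = Σ kqᵢ/rᵢ = -32.9 V.
At B: distances to the source charges are 1.04 m, 0.937 m; V_B = Σ kqᵢ/rᵢ = -29.5 V.
ΔV = V_B − V_A = 3.42 V.
W_ext = qΔV = (-6.53×10⁻⁹ C)(3.42 V) = -2.23×10⁻⁸ J.

-2.23×10⁻⁸ J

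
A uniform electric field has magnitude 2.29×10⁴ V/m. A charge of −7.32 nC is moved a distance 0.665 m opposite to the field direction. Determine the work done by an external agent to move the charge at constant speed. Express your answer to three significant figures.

-1.11×10⁻⁴ J

The potential change for a displacement 0.665 m opposite to the field direction is ΔV = +Ed = 1.52×10⁴ V.
W_ext = qΔV = -1.11×10⁻⁴ J.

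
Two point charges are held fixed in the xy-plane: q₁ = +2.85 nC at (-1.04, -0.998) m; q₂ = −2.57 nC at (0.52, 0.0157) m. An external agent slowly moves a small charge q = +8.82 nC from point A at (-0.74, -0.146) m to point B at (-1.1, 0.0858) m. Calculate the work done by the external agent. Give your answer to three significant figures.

-7.25×10⁻⁹ J

For quasistatic motion the external work equals the change in potential energy: W_ext = qΔV = q(V_B − V_A).
At A: distances to the source charges are 0.903 m, 1.27 m; V_A = Σ kqᵢ/rᵢ = 10.2 V.
At B: distances to the source charges are 1.09 m, 1.62 m; V_B = Σ kqᵢ/rᵢ = 9.36 V.
ΔV = V_B − V_A = -0.822 V.
W_ext = qΔV = (8.82×10⁻⁹ C)(-0.822 V) = -7.25×10⁻⁹ J.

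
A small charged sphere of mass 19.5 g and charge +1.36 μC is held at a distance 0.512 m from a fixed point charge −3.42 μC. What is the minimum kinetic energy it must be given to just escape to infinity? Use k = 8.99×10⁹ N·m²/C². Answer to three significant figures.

0.0817 J

To just escape, total mechanical energy must reach zero at infinity: ½mv²_min + U = 0, so ½mv²_min = −U = |kQq|/r.
|U| = |kQq|/r = (8.99×10⁹ N·m²/C²)(3.42×10⁻⁶)(1.36×10⁻⁶)/(0.512) = 0.0817 J.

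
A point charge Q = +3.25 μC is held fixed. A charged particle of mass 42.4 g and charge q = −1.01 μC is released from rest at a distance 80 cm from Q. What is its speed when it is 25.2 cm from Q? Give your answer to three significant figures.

1.95 m/s

Only the electrostatic force acts, so mechanical energy is conserved: ½mv² = U₁ − U₂ = kQq(1/r₁ − 1/r₂).
U₁ − U₂ = (8.99×10⁹ N·m²/C²)(3.25×10⁻⁶ C)(-1.01×10⁻⁶ C)(1/0.800 − 1/0.252) = 0.0802 J.
v = √(2·0.0802/0.0424) = 1.95 m/s.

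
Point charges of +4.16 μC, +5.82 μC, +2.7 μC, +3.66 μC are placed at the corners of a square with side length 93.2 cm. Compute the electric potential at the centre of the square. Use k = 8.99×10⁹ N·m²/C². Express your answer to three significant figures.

Electric potential is a scalar, so the contributions from each charge add algebraically: V = Σ kqᵢ/rᵢ.
The distance from each corner to the centre is a√2/2 = 0.659 m.
V = k[(4.16×10⁻⁶)/(0.659) + (5.82×10⁻⁶)/(0.659) + (2.70×10⁻⁶)/(0.659) + (3.66×10⁻⁶)/(0.659)] = 2.23×10⁵ V.

2.23×10⁵ V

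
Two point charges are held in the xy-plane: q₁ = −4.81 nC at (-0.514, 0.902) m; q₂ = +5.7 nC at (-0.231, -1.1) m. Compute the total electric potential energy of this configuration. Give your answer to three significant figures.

-1.22×10⁻⁷ J

The work to assemble the configuration equals its total potential energy, U = Σ kqᵢqⱼ/rᵢⱼ over all pairs.
Pair separations: r₁₂ = 2.02 m.
U = (-1.22×10⁻⁷) = -1.22×10⁻⁷ J.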